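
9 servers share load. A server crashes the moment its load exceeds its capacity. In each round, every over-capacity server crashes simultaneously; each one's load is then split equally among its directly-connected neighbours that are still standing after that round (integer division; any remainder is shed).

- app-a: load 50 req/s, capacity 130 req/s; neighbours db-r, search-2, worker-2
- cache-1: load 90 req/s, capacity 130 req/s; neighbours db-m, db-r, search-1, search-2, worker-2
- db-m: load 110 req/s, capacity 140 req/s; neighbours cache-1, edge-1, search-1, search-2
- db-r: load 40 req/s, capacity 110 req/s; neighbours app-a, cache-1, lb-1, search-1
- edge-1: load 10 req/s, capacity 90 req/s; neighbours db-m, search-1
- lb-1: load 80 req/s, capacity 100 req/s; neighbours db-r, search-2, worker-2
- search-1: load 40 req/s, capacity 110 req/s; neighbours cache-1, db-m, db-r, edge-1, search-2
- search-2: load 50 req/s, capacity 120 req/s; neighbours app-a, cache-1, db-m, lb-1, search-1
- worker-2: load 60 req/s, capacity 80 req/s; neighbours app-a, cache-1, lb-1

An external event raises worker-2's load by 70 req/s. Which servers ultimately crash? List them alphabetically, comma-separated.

app-a, cache-1, db-m, db-r, edge-1, lb-1, search-1, search-2, worker-2

Round 1 — worker-2 at 130 > 80. worker-2 crashes.
  worker-2 sheds 130 req/s to app-a, cache-1, lb-1: 43 each (1 lost).
    app-a: 50+43 = 93 ≤ 130
    cache-1: 90+43 = 133 > 130
    lb-1: 80+43 = 123 > 100
Round 2 — cache-1, lb-1 crash.
  cache-1 sheds 133 req/s to db-m, db-r, search-1, search-2: 33 each (1 lost).
    db-m: 110+33 = 143 > 140
    db-r: 40+33 = 73 ≤ 110
    search-1: 40+33 = 73 ≤ 110
    search-2: 50+33 = 83 ≤ 120
  lb-1 sheds 123 req/s to db-r, search-2: 61 each (1 lost).
    db-r: 73+61 = 134 > 110
    search-2: 83+61 = 144 > 120
Round 3 — db-m, db-r, search-2 crash.
  db-m sheds 143 req/s to edge-1, search-1: 71 each (1 lost).
    edge-1: 10+71 = 81 ≤ 90
    search-1: 73+71 = 144 > 110
  db-r sheds 134 req/s to app-a, search-1: 67 each.
    app-a: 93+67 = 160 > 130
    search-1: 144+67 = 211 > 110
  search-2 sheds 144 req/s to app-a, search-1: 72 each.
    app-a: 160+72 = 232 > 130
    search-1: 211+72 = 283 > 110
Round 4 — app-a, search-1 crash.
  app-a sheds 232 req/s: no online neighbours, lost.
  search-1 sheds 283 req/s to edge-1: 283 each.
    edge-1: 81+283 = 364 > 90
Round 5 — edge-1 crashes.
  edge-1 sheds 364 req/s: no online neighbours, lost.
No further crashes.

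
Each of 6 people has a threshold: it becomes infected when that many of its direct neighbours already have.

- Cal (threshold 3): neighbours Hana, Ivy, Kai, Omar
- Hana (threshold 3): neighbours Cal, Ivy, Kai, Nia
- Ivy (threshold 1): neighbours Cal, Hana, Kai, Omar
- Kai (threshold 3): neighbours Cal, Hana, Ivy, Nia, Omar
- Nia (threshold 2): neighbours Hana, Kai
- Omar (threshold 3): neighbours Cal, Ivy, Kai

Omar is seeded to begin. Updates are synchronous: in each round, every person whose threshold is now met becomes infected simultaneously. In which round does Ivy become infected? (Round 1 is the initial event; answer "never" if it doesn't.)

Round 1 — Omar becomes infected (initial).
Round 2 — checking thresholds:
  Cal: 1 of 4 neighbours < 3, holds.
  Ivy: 1 of 4 neighbours ≥ 1, becomes infected.
  Kai: 1 of 5 neighbours < 3, holds.
Round 3 — no new infections; cascade stops.

2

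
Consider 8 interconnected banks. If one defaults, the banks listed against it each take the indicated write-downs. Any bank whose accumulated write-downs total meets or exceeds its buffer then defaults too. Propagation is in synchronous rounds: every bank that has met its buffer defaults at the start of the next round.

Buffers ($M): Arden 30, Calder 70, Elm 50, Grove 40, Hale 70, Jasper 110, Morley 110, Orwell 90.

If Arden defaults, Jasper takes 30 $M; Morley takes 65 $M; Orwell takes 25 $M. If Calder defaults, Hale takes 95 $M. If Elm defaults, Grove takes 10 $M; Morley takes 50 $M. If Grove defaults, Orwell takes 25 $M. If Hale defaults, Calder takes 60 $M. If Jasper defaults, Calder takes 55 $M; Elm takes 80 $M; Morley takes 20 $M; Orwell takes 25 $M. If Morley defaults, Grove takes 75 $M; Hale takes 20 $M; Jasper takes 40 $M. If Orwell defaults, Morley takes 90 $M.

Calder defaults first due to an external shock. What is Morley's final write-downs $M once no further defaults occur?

0

Round 1 — Calder defaults (initial).
  Hale: +95 → 95 ≥ 70
Round 2 — Hale defaults.
No further defaults.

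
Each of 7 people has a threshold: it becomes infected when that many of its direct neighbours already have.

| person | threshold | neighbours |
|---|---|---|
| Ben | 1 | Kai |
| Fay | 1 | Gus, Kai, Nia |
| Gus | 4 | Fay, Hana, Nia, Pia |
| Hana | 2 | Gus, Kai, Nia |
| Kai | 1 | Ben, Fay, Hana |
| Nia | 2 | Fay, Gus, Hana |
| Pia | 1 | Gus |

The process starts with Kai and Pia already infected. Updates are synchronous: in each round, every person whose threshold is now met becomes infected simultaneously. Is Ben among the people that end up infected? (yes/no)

yes

Round 1 — Kai, Pia become infected (initial).
Round 2 — checking thresholds:
  Ben: 1 of 1 neighbours ≥ 1, becomes infected.
  Fay: 1 of 3 neighbours ≥ 1, becomes infected.
  Gus: 1 of 4 neighbours < 4, not yet.
  Hana: 1 of 3 neighbours < 2, not yet.
Round 3 — no new infections; cascade stops.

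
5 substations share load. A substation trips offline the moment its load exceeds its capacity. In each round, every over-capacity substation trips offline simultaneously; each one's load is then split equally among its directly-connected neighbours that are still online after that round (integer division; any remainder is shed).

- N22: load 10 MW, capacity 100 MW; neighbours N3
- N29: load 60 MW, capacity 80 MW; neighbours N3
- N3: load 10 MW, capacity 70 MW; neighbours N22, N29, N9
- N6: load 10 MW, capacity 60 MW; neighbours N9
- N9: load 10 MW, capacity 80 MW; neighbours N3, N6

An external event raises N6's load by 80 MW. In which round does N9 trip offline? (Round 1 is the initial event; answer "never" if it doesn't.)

2

Round 1 — N6 at 90 > 60. N6 trips offline.
  N6 sheds 90 MW to N9: 90 each.
    N9: 10+90 = 100 > 80
Round 2 — N9 trips offline.
  N9 sheds 100 MW to N3: 100 each.
    N3: 10+100 = 110 > 70
Round 3 — N3 trips offline.
  N3 sheds 110 MW to N22, N29: 55 each.
    N22: 10+55 = 65 ≤ 100
    N29: 60+55 = 115 > 80
Round 4 — N29 trips offline.
  N29 sheds 115 MW: no online neighbours, lost.
No further trips.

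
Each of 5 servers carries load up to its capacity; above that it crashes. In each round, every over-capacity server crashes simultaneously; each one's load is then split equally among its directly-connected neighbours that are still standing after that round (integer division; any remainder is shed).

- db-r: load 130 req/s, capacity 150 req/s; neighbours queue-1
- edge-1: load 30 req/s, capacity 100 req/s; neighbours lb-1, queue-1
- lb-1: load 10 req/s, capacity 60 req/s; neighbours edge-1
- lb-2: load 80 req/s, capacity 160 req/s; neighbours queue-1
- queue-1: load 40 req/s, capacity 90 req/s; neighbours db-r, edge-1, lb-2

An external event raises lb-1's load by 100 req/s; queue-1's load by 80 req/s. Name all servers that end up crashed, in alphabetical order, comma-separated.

db-r, edge-1, lb-1, queue-1

Round 1 — lb-1 at 110 > 60; queue-1 at 120 > 90. lb-1, queue-1 crash.
  lb-1 sheds 110 req/s to edge-1: 110 each.
    edge-1: 30+110 = 140 > 100
  queue-1 sheds 120 req/s to db-r, edge-1, lb-2: 40 each.
    db-r: 130+40 = 170 > 150
    edge-1: 140+40 = 180 > 100
    lb-2: 80+40 = 120 ≤ 160
Round 2 — db-r, edge-1 crash.
  db-r sheds 170 req/s: no online neighbours, lost.
  edge-1 sheds 180 req/s: no online neighbours, lost.
No further crashes.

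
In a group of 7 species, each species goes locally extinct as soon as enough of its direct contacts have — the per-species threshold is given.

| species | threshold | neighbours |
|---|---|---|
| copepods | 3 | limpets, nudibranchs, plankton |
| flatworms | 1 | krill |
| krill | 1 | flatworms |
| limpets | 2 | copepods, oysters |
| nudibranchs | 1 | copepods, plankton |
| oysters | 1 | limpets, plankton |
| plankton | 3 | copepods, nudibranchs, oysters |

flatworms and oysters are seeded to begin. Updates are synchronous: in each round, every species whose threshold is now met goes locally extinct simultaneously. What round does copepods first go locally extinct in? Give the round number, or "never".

never

Round 1 — flatworms, oysters go locally extinct (initial).
Round 2 — checking thresholds:
  krill: 1 of 1 neighbours ≥ 1, goes locally extinct.
  limpets: 1 of 2 neighbours < 2, not yet.
  plankton: 1 of 3 neighbours < 3, not yet.
Round 3 — no new extinctions; cascade stops.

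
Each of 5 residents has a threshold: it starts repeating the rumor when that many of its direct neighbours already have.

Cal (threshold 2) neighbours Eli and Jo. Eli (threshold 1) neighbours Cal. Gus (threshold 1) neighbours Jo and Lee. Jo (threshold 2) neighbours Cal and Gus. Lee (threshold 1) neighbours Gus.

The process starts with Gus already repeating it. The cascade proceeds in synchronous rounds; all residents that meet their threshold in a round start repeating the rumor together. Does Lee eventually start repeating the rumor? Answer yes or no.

Round 1 — Gus starts repeating the rumor (initial).
Round 2 — checking thresholds:
  Jo: 1 of 2 neighbours < 2, not yet.
  Lee: 1 of 1 neighbours ≥ 1, starts repeating the rumor.
Round 3 — no new spreads; cascade stops.

yes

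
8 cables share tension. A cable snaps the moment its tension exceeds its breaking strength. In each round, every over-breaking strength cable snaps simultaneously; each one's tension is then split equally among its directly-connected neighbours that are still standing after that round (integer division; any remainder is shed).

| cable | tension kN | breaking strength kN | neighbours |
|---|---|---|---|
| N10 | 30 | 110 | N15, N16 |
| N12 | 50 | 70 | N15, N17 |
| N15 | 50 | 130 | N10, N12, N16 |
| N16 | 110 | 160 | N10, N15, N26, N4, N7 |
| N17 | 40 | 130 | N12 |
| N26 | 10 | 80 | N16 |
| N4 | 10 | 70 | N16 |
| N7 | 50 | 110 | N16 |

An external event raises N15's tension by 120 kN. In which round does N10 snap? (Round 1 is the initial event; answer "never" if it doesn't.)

Round 1 — N15 at 170 > 130. N15 snaps.
  N15 sheds 170 kN to N10, N12, N16: 56 each (2 lost).
    N10: 30+56 = 86 ≤ 110
    N12: 50+56 = 106 > 70
    N16: 110+56 = 166 > 160
Round 2 — N12, N16 snap.
  N12 sheds 106 kN to N17: 106 each.
    N17: 40+106 = 146 > 130
  N16 sheds 166 kN to N10, N26, N4, N7: 41 each (2 lost).
    N10: 86+41 = 127 > 110
    N26: 10+41 = 51 ≤ 80
    N4: 10+41 = 51 ≤ 70
    N7: 50+41 = 91 ≤ 110
Round 3 — N10, N17 snap.
  N10 sheds 127 kN: no online neighbours, lost.
  N17 sheds 146 kN: no online neighbours, lost.
No further breaks.

3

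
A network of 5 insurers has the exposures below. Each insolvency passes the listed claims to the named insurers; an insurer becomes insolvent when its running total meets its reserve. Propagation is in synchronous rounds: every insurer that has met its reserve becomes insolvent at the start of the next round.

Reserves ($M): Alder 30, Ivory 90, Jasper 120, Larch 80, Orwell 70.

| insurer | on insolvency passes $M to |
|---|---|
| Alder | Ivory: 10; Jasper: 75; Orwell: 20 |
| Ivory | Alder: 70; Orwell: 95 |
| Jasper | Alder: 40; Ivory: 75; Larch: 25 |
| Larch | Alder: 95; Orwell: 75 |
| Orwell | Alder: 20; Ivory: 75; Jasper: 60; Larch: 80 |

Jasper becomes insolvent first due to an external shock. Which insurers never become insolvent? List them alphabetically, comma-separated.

Ivory, Larch, Orwell

Round 1 — Jasper becomes insolvent (initial).
  Alder: +40 → 40 ≥ 30
  Ivory: +75 → 75 < 90
  Larch: +25 → 25 < 80
Round 2 — Alder becomes insolvent.
  Ivory: +10 → 85 < 90
  Orwell: +20 → 20 < 70
No further insolvencies.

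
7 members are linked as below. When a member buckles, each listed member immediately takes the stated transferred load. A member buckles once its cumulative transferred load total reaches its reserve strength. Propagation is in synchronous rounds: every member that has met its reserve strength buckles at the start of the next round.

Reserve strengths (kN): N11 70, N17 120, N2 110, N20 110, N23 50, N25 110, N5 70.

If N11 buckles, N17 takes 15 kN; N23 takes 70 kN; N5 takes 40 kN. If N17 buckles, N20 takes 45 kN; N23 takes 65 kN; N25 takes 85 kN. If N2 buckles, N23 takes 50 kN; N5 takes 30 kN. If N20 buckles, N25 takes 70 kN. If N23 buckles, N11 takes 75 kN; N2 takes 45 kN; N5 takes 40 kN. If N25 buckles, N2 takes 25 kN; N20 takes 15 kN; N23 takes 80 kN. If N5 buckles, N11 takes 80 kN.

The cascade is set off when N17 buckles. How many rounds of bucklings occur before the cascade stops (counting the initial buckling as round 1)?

Round 1 — N17 buckles (initial).
  N20: +45 → 45 < 110
  N23: +65 → 65 ≥ 50
  N25: +85 → 85 < 110
Round 2 — N23 buckles.
  N11: +75 → 75 ≥ 70
  N2: +45 → 45 < 110
  N5: +40 → 40 < 70
Round 3 — N11 buckles.
  N5: +40 → 80 ≥ 70
Round 4 — N5 buckles.
No further bucklings.

4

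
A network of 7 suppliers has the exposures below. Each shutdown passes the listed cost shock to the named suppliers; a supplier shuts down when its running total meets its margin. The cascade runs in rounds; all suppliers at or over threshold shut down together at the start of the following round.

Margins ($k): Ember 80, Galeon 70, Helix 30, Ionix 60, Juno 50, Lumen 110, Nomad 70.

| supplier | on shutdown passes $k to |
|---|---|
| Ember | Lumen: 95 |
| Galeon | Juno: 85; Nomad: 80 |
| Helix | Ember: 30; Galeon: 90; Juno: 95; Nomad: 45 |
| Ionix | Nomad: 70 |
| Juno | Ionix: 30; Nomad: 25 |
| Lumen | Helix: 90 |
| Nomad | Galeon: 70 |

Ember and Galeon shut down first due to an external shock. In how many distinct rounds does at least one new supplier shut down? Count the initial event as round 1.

Round 1 — Ember, Galeon shut down (initial).
  Juno: +85 → 85 ≥ 50
  Lumen: +95 → 95 < 110
  Nomad: +80 → 80 ≥ 70
Round 2 — Juno, Nomad shut down.
  Ionix: +30 → 30 < 60
No further shutdowns.

2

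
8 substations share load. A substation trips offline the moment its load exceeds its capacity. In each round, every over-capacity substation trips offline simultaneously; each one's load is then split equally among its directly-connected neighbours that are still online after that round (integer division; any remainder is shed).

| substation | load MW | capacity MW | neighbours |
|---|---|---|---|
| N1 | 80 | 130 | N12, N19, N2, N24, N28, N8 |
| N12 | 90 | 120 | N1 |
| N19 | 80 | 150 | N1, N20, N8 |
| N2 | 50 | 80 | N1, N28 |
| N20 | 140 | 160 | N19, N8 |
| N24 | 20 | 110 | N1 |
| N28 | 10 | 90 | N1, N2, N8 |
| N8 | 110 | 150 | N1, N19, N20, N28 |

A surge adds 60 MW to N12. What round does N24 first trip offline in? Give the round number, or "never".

never

Round 1 — N12 at 150 > 120. N12 trips offline.
  N12 sheds 150 MW to N1: 150 each.
    N1: 80+150 = 230 > 130
Round 2 — N1 trips offline.
  N1 sheds 230 MW to N19, N2, N24, N28, N8: 46 each.
    N19: 80+46 = 126 ≤ 150
    N2: 50+46 = 96 > 80
    N24: 20+46 = 66 ≤ 110
    N28: 10+46 = 56 ≤ 90
    N8: 110+46 = 156 > 150
Round 3 — N2, N8 trip offline.
  N2 sheds 96 MW to N28: 96 each.
    N28: 56+96 = 152 > 90
  N8 sheds 156 MW to N19, N20, N28: 52 each.
    N19: 126+52 = 178 > 150
    N20: 140+52 = 192 > 160
    N28: 152+52 = 204 > 90
Round 4 — N19, N20, N28 trip offline.
  N19 sheds 178 MW: no online neighbours, lost.
  N20 sheds 192 MW: no online neighbours, lost.
  N28 sheds 204 MW: no online neighbours, lost.
No further trips.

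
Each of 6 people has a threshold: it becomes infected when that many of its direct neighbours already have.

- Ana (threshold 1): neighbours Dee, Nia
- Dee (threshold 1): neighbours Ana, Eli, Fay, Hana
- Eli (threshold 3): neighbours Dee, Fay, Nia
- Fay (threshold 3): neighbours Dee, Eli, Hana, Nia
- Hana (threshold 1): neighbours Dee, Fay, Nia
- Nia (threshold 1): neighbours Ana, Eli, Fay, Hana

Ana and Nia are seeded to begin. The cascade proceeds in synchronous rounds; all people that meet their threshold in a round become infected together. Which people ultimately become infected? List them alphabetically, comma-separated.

Ana, Dee, Eli, Fay, Hana, Nia

Round 1 — Ana, Nia become infected (initial).
Round 2 — checking thresholds:
  Dee: 1 of 4 neighbours ≥ 1, becomes infected.
  Eli: 1 of 3 neighbours < 3, below threshold.
  Fay: 1 of 4 neighbours < 3, below threshold.
  Hana: 1 of 3 neighbours ≥ 1, becomes infected.
Round 3 — checking thresholds:
  Eli: 2 of 3 neighbours < 3, below threshold.
  Fay: 3 of 4 neighbours ≥ 3, becomes infected.
Round 4 — checking thresholds:
  Eli: 3 of 3 neighbours ≥ 3, becomes infected.
Round 5 — no new infections; cascade stops.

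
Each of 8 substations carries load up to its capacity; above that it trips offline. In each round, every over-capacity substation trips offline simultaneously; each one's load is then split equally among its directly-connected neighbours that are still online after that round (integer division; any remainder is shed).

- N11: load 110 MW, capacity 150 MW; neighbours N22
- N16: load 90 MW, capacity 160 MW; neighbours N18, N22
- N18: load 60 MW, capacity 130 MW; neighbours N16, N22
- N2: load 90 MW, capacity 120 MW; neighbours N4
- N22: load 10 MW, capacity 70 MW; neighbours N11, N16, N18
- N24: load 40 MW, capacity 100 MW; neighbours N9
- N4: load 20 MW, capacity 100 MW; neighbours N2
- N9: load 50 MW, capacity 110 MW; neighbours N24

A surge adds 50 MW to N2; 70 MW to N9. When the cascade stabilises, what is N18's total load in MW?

Round 1 — N2 at 140 > 120; N9 at 120 > 110. N2, N9 trip offline.
  N2 sheds 140 MW to N4: 140 each.
    N4: 20+140 = 160 > 100
  N9 sheds 120 MW to N24: 120 each.
    N24: 40+120 = 160 > 100
Round 2 — N24, N4 trip offline.
  N24 sheds 160 MW: no online neighbours, lost.
  N4 sheds 160 MW: no online neighbours, lost.
No further trips.

60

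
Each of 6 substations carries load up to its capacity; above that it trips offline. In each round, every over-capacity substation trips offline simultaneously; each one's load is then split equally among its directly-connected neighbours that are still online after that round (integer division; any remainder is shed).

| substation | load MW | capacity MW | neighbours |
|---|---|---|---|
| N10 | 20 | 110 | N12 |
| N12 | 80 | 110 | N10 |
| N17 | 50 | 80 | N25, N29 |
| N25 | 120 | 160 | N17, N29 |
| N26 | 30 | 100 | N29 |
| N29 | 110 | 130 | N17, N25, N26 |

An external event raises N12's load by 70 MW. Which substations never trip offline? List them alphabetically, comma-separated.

Round 1 — N12 at 150 > 110. N12 trips offline.
  N12 sheds 150 MW to N10: 150 each.
    N10: 20+150 = 170 > 110
Round 2 — N10 trips offline.
  N10 sheds 170 MW: no online neighbours, lost.
No further trips.

N17, N25, N26, N29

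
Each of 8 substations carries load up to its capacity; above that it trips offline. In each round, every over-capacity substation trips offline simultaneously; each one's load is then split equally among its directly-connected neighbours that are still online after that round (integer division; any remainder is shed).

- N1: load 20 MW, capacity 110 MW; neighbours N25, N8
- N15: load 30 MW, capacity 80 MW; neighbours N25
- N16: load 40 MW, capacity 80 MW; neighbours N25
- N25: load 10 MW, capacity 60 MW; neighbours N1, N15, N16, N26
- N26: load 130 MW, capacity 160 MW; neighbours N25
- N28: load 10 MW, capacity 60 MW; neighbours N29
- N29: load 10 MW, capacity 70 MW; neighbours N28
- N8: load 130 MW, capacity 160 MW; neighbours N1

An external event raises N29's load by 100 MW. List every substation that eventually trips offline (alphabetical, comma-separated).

Round 1 — N29 at 110 > 70. N29 trips offline.
  N29 sheds 110 MW to N28: 110 each.
    N28: 10+110 = 120 > 60
Round 2 — N28 trips offline.
  N28 sheds 120 MW: no online neighbours, lost.
No further trips.

N28, N29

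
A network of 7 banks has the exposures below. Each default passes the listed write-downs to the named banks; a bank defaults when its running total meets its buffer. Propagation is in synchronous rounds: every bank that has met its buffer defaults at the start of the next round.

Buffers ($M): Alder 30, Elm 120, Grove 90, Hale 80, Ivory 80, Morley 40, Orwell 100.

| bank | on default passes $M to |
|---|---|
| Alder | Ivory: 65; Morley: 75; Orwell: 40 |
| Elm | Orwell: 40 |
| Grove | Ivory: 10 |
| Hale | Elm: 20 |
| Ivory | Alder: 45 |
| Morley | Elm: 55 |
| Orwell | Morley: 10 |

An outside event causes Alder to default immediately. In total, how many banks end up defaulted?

Round 1 — Alder defaults (initial).
  Ivory: +65 → 65 < 80
  Morley: +75 → 75 ≥ 40
  Orwell: +40 → 40 < 100
Round 2 — Morley defaults.
  Elm: +55 → 55 < 120
No further defaults.

2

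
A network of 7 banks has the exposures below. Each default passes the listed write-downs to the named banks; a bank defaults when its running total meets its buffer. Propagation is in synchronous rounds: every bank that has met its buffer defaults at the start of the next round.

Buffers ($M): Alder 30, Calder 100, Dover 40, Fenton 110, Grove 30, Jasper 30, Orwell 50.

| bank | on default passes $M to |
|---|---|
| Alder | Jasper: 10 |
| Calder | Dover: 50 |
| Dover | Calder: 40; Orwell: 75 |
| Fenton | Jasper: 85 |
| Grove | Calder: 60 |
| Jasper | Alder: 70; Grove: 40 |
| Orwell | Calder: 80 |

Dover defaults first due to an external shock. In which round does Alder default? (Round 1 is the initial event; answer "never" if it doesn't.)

never

Round 1 — Dover defaults (initial).
  Calder: +40 → 40 < 100
  Orwell: +75 → 75 ≥ 50
Round 2 — Orwell defaults.
  Calder: +80 → 120 ≥ 100
Round 3 — Calder defaults.
No further defaults.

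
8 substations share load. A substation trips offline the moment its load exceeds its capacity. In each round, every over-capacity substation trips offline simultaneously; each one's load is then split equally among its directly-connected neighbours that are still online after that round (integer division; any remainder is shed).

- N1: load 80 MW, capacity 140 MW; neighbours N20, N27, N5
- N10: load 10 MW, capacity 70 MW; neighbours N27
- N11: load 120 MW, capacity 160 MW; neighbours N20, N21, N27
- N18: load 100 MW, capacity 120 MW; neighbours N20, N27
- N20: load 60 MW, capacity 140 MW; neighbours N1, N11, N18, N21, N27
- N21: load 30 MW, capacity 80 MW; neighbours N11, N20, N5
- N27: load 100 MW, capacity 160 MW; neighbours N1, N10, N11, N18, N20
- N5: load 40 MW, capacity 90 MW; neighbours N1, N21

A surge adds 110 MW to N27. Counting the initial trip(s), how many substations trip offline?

7

Round 1 — N27 at 210 > 160. N27 trips offline.
  N27 sheds 210 MW to N1, N10, N11, N18, N20: 42 each.
    N1: 80+42 = 122 ≤ 140
    N10: 10+42 = 52 ≤ 70
    N11: 120+42 = 162 > 160
    N18: 100+42 = 142 > 120
    N20: 60+42 = 102 ≤ 140
Round 2 — N11, N18 trip offline.
  N11 sheds 162 MW to N20, N21: 81 each.
    N20: 102+81 = 183 > 140
    N21: 30+81 = 111 > 80
  N18 sheds 142 MW to N20: 142 each.
    N20: 183+142 = 325 > 140
Round 3 — N20, N21 trip offline.
  N20 sheds 325 MW to N1: 325 each.
    N1: 122+325 = 447 > 140
  N21 sheds 111 MW to N5: 111 each.
    N5: 40+111 = 151 > 90
Round 4 — N1, N5 trip offline.
  N1 sheds 447 MW: no online neighbours, lost.
  N5 sheds 151 MW: no online neighbours, lost.
No further trips.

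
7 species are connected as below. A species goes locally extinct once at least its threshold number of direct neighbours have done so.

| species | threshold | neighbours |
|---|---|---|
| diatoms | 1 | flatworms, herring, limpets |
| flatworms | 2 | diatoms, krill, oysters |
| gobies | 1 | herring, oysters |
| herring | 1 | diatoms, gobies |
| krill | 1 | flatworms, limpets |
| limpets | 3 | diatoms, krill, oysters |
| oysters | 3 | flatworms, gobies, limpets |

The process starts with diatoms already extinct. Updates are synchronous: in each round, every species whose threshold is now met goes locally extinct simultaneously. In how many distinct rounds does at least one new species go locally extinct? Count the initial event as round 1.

Round 1 — diatoms goes locally extinct (initial).
Round 2 — checking thresholds:
  flatworms: 1 of 3 neighbours < 2, below threshold.
  herring: 1 of 2 neighbours ≥ 1, goes locally extinct.
  limpets: 1 of 3 neighbours < 3, below threshold.
Round 3 — checking thresholds:
  flatworms: 1 of 3 neighbours < 2, below threshold.
  gobies: 1 of 2 neighbours ≥ 1, goes locally extinct.
  limpets: 1 of 3 neighbours < 3, below threshold.
Round 4 — no new extinctions; cascade stops.

3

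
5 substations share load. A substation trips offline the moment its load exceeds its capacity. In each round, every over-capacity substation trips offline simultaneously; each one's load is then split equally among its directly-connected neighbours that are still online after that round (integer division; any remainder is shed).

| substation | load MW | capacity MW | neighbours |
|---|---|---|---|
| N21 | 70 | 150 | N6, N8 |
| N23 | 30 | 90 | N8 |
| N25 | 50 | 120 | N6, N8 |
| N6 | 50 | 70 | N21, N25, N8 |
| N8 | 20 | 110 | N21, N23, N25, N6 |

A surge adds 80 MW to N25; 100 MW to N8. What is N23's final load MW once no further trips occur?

Round 1 — N25 at 130 > 120; N8 at 120 > 110. N25, N8 trip offline.
  N25 sheds 130 MW to N6: 130 each.
    N6: 50+130 = 180 > 70
  N8 sheds 120 MW to N21, N23, N6: 40 each.
    N21: 70+40 = 110 ≤ 150
    N23: 30+40 = 70 ≤ 90
    N6: 180+40 = 220 > 70
Round 2 — N6 trips offline.
  N6 sheds 220 MW to N21: 220 each.
    N21: 110+220 = 330 > 150
Round 3 — N21 trips offline.
  N21 sheds 330 MW: no online neighbours, lost.
No further trips.

70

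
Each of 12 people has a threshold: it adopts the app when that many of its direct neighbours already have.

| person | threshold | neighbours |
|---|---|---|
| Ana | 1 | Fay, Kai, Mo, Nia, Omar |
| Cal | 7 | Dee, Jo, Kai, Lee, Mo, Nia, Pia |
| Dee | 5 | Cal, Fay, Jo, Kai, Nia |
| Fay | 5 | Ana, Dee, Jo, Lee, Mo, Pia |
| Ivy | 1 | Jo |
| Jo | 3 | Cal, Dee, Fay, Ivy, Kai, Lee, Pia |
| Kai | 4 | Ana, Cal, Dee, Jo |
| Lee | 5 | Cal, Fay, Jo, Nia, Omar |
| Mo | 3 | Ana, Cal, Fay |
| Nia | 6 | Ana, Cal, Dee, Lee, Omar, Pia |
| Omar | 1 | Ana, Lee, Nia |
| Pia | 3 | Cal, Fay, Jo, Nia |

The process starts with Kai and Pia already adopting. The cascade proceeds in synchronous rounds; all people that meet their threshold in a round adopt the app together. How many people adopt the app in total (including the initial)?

Round 1 — Kai, Pia adopt the app (initial).
Round 2 — checking thresholds:
  Ana: 1 of 5 neighbours ≥ 1, adopts the app.
  Cal: 2 of 7 neighbours < 7, holds.
  Dee: 1 of 5 neighbours < 5, holds.
  Fay: 1 of 6 neighbours < 5, holds.
  Jo: 2 of 7 neighbours < 3, holds.
  Nia: 1 of 6 neighbours < 6, holds.
Round 3 — checking thresholds:
  Cal: 2 of 7 neighbours < 7, holds.
  Dee: 1 of 5 neighbours < 5, holds.
  Fay: 2 of 6 neighbours < 5, holds.
  Jo: 2 of 7 neighbours < 3, holds.
  Mo: 1 of 3 neighbours < 3, holds.
  Nia: 2 of 6 neighbours < 6, holds.
  Omar: 1 of 3 neighbours ≥ 1, adopts the app.
Round 4 — no new adoptions; cascade stops.

4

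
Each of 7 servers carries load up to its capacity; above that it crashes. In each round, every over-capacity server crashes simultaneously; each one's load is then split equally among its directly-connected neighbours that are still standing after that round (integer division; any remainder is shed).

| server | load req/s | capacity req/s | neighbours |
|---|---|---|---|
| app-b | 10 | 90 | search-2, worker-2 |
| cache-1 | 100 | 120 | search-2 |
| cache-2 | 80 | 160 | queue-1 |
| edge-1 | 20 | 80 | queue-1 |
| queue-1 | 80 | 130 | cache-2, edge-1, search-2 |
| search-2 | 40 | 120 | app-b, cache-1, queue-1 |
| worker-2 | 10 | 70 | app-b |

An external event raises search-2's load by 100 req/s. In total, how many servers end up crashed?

Round 1 — search-2 at 140 > 120. search-2 crashes.
  search-2 sheds 140 req/s to app-b, cache-1, queue-1: 46 each (2 lost).
    app-b: 10+46 = 56 ≤ 90
    cache-1: 100+46 = 146 > 120
    queue-1: 80+46 = 126 ≤ 130
Round 2 — cache-1 crashes.
  cache-1 sheds 146 req/s: no online neighbours, lost.
No further crashes.

2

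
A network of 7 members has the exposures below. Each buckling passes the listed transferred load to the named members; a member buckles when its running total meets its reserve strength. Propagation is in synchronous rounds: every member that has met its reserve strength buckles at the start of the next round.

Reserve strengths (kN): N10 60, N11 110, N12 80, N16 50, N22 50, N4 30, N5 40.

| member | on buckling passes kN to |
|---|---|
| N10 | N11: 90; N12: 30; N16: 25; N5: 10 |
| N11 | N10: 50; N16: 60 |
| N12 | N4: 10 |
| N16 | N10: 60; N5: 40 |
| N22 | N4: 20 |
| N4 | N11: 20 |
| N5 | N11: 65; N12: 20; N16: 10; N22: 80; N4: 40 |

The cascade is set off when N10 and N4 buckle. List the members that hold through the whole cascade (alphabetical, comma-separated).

Round 1 — N10, N4 buckle (initial).
  N11: +90+20 → 110 ≥ 110
  N12: +30 → 30 < 80
  N16: +25 → 25 < 50
  N5: +10 → 10 < 40
Round 2 — N11 buckles.
  N16: +60 → 85 ≥ 50
Round 3 — N16 buckles.
  N5: +40 → 50 ≥ 40
Round 4 — N5 buckles.
  N12: +20 → 50 < 80
  N22: +80 → 80 ≥ 50
Round 5 — N22 buckles.
No further bucklings.

N12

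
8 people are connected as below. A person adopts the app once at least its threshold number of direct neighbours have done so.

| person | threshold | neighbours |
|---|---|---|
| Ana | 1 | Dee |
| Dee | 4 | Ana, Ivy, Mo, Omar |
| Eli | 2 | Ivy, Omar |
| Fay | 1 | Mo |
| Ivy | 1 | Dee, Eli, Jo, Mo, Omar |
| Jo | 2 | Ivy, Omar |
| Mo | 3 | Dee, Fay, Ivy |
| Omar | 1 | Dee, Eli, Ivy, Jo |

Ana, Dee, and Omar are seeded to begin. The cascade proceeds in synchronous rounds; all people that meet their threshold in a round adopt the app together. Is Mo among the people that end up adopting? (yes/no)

Round 1 — Ana, Dee, Omar adopt the app (initial).
Round 2 — checking thresholds:
  Eli: 1 of 2 neighbours < 2, holds.
  Ivy: 2 of 5 neighbours ≥ 1, adopts the app.
  Jo: 1 of 2 neighbours < 2, holds.
  Mo: 1 of 3 neighbours < 3, holds.
Round 3 — checking thresholds:
  Eli: 2 of 2 neighbours ≥ 2, adopts the app.
  Jo: 2 of 2 neighbours ≥ 2, adopts the app.
  Mo: 2 of 3 neighbours < 3, holds.
Round 4 — no new adoptions; cascade stops.

no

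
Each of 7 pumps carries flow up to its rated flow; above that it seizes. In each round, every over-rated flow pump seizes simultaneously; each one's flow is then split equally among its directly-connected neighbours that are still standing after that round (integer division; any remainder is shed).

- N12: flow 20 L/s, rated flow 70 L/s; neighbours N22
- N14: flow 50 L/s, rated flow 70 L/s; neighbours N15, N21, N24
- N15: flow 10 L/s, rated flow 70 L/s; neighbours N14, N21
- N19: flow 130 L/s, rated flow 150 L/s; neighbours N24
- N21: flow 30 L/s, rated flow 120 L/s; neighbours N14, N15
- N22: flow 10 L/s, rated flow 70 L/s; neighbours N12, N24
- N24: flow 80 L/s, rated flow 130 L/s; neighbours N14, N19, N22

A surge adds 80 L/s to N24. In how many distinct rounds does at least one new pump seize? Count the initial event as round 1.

2

Round 1 — N24 at 160 > 130. N24 seizes.
  N24 sheds 160 L/s to N14, N19, N22: 53 each (1 lost).
    N14: 50+53 = 103 > 70
    N19: 130+53 = 183 > 150
    N22: 10+53 = 63 ≤ 70
Round 2 — N14, N19 seize.
  N14 sheds 103 L/s to N15, N21: 51 each (1 lost).
    N15: 10+51 = 61 ≤ 70
    N21: 30+51 = 81 ≤ 120
  N19 sheds 183 L/s: no online neighbours, lost.
No further seizures.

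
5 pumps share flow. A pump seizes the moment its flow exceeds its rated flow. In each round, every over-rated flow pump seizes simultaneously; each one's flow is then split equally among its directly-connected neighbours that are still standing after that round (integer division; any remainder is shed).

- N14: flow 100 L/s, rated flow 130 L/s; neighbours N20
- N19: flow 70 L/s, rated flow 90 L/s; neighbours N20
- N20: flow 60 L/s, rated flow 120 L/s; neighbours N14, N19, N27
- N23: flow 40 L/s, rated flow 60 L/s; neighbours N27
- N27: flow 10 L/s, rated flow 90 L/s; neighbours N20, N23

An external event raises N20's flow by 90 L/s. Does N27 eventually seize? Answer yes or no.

no

Round 1 — N20 at 150 > 120. N20 seizes.
  N20 sheds 150 L/s to N14, N19, N27: 50 each.
    N14: 100+50 = 150 > 130
    N19: 70+50 = 120 > 90
    N27: 10+50 = 60 ≤ 90
Round 2 — N14, N19 seize.
  N14 sheds 150 L/s: no online neighbours, lost.
  N19 sheds 120 L/s: no online neighbours, lost.
No further seizures.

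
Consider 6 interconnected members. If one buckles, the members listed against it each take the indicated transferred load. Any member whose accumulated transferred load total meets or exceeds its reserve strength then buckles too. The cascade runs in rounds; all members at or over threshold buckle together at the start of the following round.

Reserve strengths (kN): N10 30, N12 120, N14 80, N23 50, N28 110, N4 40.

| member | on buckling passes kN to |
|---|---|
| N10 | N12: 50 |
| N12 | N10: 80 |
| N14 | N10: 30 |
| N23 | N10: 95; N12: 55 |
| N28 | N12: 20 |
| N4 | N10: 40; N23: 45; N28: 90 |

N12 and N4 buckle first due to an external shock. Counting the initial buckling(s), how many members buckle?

3

Round 1 — N12, N4 buckle (initial).
  N10: +80+40 → 120 ≥ 30
  N23: +45 → 45 < 50
  N28: +90 → 90 < 110
Round 2 — N10 buckles.
No further bucklings.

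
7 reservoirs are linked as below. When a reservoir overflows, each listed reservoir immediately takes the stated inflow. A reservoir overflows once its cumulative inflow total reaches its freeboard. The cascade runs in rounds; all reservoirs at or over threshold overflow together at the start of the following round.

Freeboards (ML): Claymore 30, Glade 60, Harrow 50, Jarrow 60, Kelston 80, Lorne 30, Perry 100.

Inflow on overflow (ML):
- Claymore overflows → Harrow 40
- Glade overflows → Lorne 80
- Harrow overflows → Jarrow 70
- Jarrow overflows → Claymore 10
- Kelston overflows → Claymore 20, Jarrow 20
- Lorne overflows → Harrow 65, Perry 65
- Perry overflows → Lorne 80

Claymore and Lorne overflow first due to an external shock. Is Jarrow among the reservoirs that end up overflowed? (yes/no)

Round 1 — Claymore, Lorne overflow (initial).
  Harrow: +40+65 → 105 ≥ 50
  Perry: +65 → 65 < 100
Round 2 — Harrow overflows.
  Jarrow: +70 → 70 ≥ 60
Round 3 — Jarrow overflows.
No further overflows.

yes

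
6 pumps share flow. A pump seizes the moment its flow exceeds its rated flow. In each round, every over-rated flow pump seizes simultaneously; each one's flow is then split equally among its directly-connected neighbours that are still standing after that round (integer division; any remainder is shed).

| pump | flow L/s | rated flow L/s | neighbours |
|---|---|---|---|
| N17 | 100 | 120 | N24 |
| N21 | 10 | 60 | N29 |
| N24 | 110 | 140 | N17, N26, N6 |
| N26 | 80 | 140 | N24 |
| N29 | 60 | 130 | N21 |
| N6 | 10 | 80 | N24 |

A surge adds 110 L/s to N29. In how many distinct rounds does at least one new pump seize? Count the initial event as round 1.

2

Round 1 — N29 at 170 > 130. N29 seizes.
  N29 sheds 170 L/s to N21: 170 each.
    N21: 10+170 = 180 > 60
Round 2 — N21 seizes.
  N21 sheds 180 L/s: no online neighbours, lost.
No further seizures.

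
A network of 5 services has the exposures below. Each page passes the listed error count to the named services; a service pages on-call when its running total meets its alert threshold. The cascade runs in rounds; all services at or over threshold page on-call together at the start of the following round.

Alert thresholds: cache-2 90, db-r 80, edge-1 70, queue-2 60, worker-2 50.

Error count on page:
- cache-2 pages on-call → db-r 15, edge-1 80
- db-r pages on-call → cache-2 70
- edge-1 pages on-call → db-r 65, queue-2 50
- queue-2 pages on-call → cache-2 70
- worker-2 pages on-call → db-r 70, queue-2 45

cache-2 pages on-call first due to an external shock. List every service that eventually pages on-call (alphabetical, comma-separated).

cache-2, db-r, edge-1

Round 1 — cache-2 pages on-call (initial).
  db-r: +15 → 15 < 80
  edge-1: +80 → 80 ≥ 70
Round 2 — edge-1 pages on-call.
  db-r: +65 → 80 ≥ 80
  queue-2: +50 → 50 < 60
Round 3 — db-r pages on-call.
No further pages.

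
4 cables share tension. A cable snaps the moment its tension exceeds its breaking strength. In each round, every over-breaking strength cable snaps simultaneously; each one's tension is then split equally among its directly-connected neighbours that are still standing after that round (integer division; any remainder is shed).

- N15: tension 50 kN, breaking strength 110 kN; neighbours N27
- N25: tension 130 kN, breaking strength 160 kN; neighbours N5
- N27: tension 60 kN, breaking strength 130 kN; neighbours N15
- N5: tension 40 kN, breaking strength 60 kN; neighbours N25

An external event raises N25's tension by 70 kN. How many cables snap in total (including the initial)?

2

Round 1 — N25 at 200 > 160. N25 snaps.
  N25 sheds 200 kN to N5: 200 each.
    N5: 40+200 = 240 > 60
Round 2 — N5 snaps.
  N5 sheds 240 kN: no online neighbours, lost.
No further breaks.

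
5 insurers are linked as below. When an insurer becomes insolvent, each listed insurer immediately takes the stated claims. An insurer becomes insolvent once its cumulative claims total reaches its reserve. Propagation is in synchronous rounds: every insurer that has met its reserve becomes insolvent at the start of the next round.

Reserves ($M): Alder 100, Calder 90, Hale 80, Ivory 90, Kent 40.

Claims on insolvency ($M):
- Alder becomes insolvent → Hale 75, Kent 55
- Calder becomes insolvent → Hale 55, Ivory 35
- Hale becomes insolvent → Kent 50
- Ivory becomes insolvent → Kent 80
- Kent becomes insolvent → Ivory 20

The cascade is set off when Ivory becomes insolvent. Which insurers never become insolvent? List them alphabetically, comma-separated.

Alder, Calder, Hale

Round 1 — Ivory becomes insolvent (initial).
  Kent: +80 → 80 ≥ 40
Round 2 — Kent becomes insolvent.
No further insolvencies.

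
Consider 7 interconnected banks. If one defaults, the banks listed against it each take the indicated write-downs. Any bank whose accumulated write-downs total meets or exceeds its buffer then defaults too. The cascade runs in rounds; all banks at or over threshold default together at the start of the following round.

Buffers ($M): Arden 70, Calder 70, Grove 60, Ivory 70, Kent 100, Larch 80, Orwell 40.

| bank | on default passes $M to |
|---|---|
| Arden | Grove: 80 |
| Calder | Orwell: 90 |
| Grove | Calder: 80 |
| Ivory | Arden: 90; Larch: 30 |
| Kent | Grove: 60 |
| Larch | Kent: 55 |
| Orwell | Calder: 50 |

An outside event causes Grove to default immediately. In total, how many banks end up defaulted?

3

Round 1 — Grove defaults (initial).
  Calder: +80 → 80 ≥ 70
Round 2 — Calder defaults.
  Orwell: +90 → 90 ≥ 40
Round 3 — Orwell defaults.
No further defaults.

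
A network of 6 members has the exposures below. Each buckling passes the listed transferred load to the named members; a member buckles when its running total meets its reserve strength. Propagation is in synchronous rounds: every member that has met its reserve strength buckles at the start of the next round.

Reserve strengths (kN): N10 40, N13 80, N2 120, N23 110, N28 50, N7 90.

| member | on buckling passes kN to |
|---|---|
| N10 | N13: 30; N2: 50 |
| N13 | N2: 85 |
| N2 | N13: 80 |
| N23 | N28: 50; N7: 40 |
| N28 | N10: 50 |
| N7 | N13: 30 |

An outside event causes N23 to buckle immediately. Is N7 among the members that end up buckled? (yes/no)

no

Round 1 — N23 buckles (initial).
  N28: +50 → 50 ≥ 50
  N7: +40 → 40 < 90
Round 2 — N28 buckles.
  N10: +50 → 50 ≥ 40
Round 3 — N10 buckles.
  N13: +30 → 30 < 80
  N2: +50 → 50 < 120
No further bucklings.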